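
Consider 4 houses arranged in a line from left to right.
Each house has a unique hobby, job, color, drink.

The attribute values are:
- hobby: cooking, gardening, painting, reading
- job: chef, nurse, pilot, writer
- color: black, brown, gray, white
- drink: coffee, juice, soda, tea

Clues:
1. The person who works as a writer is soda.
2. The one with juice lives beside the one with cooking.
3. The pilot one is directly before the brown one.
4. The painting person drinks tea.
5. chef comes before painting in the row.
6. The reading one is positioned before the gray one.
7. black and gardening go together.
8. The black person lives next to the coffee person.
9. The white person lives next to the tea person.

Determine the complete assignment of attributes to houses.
Solution:

House | Hobby | Job | Color | Drink
-----------------------------------
  1   | gardening | pilot | black | juice
  2   | cooking | chef | brown | coffee
  3   | reading | writer | white | soda
  4   | painting | nurse | gray | tea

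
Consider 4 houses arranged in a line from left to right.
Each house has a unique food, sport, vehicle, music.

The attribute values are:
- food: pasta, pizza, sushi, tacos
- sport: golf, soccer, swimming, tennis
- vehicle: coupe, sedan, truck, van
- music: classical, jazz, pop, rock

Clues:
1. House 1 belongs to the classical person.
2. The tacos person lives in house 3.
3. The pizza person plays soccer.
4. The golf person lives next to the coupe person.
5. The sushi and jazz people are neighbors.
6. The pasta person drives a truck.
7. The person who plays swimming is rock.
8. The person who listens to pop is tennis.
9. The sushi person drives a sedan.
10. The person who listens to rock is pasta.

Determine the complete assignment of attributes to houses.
Solution:

House | Food | Sport | Vehicle | Music
--------------------------------------
  1   | sushi | golf | sedan | classical
  2   | pizza | soccer | coupe | jazz
  3   | tacos | tennis | van | pop
  4   | pasta | swimming | truck | rock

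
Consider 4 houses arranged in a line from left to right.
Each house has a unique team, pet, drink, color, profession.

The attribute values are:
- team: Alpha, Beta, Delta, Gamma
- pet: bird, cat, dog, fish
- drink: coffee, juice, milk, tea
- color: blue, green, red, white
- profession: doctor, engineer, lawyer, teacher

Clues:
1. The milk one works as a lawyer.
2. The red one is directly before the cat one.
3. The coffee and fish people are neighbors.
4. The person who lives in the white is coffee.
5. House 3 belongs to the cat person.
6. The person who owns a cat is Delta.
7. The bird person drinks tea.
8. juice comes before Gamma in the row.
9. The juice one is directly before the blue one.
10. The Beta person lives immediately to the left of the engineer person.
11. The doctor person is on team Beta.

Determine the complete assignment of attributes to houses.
Solution:

House | Team | Pet | Drink | Color | Profession
-----------------------------------------------
  1   | Beta | dog | coffee | white | doctor
  2   | Alpha | fish | juice | red | engineer
  3   | Delta | cat | milk | blue | lawyer
  4   | Gamma | bird | tea | green | teacher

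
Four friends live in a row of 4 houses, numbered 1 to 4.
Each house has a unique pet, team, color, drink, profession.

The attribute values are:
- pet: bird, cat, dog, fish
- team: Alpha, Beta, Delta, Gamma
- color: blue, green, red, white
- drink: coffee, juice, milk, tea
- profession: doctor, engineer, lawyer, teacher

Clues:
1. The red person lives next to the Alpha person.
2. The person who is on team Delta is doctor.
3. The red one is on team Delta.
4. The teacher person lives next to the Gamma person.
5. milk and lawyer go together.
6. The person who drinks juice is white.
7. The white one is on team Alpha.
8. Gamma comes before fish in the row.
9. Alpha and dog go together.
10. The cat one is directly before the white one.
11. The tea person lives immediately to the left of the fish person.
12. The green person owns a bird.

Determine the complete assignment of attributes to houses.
Solution:

House | Pet | Team | Color | Drink | Profession
-----------------------------------------------
  1   | cat | Delta | red | coffee | doctor
  2   | dog | Alpha | white | juice | teacher
  3   | bird | Gamma | green | tea | engineer
  4   | fish | Beta | blue | milk | lawyer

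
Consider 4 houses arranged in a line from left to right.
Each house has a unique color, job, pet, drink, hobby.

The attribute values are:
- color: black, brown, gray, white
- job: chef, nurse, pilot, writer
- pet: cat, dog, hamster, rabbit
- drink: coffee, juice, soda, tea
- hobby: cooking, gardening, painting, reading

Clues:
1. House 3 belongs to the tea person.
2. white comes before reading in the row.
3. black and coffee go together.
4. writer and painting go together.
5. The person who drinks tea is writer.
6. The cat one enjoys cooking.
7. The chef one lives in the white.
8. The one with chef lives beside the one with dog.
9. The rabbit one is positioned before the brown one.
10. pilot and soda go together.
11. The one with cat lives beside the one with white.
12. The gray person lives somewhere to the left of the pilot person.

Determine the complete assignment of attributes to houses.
Solution:

House | Color | Job | Pet | Drink | Hobby
-----------------------------------------
  1   | black | nurse | cat | coffee | cooking
  2   | white | chef | rabbit | juice | gardening
  3   | gray | writer | dog | tea | painting
  4   | brown | pilot | hamster | soda | reading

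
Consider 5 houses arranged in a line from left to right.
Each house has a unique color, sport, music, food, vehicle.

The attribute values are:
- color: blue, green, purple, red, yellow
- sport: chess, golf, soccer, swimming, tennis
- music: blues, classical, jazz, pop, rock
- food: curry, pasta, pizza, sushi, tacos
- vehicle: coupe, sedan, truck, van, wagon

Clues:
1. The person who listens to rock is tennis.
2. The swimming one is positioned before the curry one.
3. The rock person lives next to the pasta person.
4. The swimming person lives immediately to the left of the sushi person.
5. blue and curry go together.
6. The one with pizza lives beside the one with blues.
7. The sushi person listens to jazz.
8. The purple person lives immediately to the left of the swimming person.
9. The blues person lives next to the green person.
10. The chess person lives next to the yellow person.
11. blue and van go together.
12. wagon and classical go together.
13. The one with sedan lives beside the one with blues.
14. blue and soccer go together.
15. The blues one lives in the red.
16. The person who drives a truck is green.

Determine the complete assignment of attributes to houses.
Solution:

House | Color | Sport | Music | Food | Vehicle
----------------------------------------------
  1   | purple | tennis | rock | pizza | sedan
  2   | red | swimming | blues | pasta | coupe
  3   | green | chess | jazz | sushi | truck
  4   | yellow | golf | classical | tacos | wagon
  5   | blue | soccer | pop | curry | van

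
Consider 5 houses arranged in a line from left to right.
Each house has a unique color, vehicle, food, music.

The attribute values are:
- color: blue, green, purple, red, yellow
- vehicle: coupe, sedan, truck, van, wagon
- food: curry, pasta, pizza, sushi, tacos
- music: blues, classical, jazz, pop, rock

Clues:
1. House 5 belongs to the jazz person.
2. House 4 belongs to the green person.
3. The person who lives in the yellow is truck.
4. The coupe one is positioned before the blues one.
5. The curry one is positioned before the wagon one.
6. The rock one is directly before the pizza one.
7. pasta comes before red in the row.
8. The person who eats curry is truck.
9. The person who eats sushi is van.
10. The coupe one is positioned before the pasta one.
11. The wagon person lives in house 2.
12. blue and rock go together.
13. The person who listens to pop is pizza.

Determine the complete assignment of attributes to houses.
Solution:

House | Color | Vehicle | Food | Music
--------------------------------------
  1   | yellow | truck | curry | classical
  2   | blue | wagon | tacos | rock
  3   | purple | coupe | pizza | pop
  4   | green | sedan | pasta | blues
  5   | red | van | sushi | jazz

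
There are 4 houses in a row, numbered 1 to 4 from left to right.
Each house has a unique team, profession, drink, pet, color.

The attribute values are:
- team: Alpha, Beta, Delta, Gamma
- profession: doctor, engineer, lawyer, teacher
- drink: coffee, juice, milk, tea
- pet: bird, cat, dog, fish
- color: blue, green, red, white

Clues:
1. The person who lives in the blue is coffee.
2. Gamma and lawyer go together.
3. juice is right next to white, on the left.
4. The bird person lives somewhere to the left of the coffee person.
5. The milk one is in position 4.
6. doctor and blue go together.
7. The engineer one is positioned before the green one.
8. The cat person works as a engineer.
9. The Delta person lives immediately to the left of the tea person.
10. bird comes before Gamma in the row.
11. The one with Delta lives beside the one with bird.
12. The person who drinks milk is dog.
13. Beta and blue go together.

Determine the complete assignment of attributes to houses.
Solution:

House | Team | Profession | Drink | Pet | Color
-----------------------------------------------
  1   | Delta | engineer | juice | cat | red
  2   | Alpha | teacher | tea | bird | white
  3   | Beta | doctor | coffee | fish | blue
  4   | Gamma | lawyer | milk | dog | green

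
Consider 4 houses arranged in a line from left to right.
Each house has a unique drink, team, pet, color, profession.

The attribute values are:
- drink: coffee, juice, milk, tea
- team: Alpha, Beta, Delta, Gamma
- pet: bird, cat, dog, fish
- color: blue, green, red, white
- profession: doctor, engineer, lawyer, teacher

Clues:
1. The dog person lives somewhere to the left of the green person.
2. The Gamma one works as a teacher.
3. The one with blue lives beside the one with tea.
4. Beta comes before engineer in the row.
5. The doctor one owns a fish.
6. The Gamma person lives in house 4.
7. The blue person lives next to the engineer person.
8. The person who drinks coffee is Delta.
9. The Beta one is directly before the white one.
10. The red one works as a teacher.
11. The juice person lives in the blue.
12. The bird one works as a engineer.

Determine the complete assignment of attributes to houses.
Solution:

House | Drink | Team | Pet | Color | Profession
-----------------------------------------------
  1   | juice | Beta | dog | blue | lawyer
  2   | tea | Alpha | bird | white | engineer
  3   | coffee | Delta | fish | green | doctor
  4   | milk | Gamma | cat | red | teacher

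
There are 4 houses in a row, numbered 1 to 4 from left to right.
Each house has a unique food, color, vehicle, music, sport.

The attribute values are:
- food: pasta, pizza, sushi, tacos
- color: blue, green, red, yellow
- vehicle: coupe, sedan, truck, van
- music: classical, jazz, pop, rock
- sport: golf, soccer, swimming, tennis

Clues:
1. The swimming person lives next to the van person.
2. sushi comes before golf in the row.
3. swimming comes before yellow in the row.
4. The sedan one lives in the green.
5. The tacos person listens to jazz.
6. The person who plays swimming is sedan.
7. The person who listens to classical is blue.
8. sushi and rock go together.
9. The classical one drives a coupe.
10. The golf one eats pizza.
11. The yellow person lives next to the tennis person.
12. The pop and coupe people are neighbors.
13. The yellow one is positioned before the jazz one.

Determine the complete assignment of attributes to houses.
Solution:

House | Food | Color | Vehicle | Music | Sport
----------------------------------------------
  1   | sushi | green | sedan | rock | swimming
  2   | pizza | yellow | van | pop | golf
  3   | pasta | blue | coupe | classical | tennis
  4   | tacos | red | truck | jazz | soccer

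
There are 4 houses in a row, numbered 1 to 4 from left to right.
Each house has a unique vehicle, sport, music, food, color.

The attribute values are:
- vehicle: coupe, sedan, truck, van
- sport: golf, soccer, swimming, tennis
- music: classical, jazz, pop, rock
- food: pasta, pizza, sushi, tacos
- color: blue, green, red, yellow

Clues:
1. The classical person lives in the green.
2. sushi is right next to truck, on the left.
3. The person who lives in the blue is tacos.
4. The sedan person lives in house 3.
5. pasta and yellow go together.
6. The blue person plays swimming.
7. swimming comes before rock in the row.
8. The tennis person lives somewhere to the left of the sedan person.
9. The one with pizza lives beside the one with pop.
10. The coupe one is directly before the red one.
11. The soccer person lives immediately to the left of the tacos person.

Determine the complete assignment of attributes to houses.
Solution:

House | Vehicle | Sport | Music | Food | Color
----------------------------------------------
  1   | coupe | tennis | classical | sushi | green
  2   | truck | soccer | jazz | pizza | red
  3   | sedan | swimming | pop | tacos | blue
  4   | van | golf | rock | pasta | yellow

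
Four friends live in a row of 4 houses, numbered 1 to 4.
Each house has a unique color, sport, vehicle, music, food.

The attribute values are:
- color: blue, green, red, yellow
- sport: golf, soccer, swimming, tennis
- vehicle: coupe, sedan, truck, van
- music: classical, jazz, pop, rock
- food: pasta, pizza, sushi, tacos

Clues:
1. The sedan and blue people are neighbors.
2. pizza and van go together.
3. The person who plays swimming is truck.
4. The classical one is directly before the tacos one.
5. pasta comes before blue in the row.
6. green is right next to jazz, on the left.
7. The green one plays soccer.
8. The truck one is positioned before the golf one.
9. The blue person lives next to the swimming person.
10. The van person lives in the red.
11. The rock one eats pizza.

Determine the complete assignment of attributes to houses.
Solution:

House | Color | Sport | Vehicle | Music | Food
----------------------------------------------
  1   | green | soccer | sedan | classical | pasta
  2   | blue | tennis | coupe | jazz | tacos
  3   | yellow | swimming | truck | pop | sushi
  4   | red | golf | van | rock | pizza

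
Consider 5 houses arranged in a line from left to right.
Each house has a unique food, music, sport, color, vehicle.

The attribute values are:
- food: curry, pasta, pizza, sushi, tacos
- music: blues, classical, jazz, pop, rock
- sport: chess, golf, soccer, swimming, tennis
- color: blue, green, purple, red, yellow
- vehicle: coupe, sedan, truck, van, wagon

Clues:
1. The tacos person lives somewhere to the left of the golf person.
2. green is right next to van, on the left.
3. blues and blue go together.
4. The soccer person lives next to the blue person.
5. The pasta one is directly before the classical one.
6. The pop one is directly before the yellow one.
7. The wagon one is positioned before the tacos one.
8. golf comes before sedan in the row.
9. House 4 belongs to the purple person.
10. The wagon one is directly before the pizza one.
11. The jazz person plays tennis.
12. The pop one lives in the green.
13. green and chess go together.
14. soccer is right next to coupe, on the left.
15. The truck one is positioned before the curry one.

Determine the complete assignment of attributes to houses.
Solution:

House | Food | Music | Sport | Color | Vehicle
----------------------------------------------
  1   | pasta | pop | chess | green | wagon
  2   | pizza | classical | soccer | yellow | van
  3   | tacos | blues | swimming | blue | coupe
  4   | sushi | rock | golf | purple | truck
  5   | curry | jazz | tennis | red | sedan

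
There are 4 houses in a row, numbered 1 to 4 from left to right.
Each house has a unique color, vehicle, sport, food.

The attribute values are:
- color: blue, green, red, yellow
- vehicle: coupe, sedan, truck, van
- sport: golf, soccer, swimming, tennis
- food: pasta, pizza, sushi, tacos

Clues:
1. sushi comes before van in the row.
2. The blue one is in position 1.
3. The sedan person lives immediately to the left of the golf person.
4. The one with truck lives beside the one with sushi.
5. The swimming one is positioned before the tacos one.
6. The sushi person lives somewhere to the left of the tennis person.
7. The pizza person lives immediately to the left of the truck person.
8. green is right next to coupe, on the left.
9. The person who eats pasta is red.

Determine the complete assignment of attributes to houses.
Solution:

House | Color | Vehicle | Sport | Food
--------------------------------------
  1   | blue | sedan | swimming | pizza
  2   | green | truck | golf | tacos
  3   | yellow | coupe | soccer | sushi
  4   | red | van | tennis | pasta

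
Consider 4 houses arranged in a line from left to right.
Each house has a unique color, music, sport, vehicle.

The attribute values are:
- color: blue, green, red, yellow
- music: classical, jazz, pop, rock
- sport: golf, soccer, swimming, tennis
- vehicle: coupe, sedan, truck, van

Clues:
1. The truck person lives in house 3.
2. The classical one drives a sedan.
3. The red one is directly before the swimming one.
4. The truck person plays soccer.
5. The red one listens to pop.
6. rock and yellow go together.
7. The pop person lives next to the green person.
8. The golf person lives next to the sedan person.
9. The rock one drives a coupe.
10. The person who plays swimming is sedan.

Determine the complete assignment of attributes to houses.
Solution:

House | Color | Music | Sport | Vehicle
---------------------------------------
  1   | red | pop | golf | van
  2   | green | classical | swimming | sedan
  3   | blue | jazz | soccer | truck
  4   | yellow | rock | tennis | coupe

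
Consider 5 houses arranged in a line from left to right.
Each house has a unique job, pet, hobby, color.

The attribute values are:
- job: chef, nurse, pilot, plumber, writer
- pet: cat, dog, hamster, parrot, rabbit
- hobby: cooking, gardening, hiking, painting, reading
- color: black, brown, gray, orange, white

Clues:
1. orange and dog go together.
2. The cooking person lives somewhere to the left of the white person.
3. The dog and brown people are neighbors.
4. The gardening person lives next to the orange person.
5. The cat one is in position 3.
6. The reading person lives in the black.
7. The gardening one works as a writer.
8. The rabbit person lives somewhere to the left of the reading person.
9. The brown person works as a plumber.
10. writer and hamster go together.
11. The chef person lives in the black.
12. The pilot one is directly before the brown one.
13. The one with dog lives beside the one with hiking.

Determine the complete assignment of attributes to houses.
Solution:

House | Job | Pet | Hobby | Color
---------------------------------
  1   | writer | hamster | gardening | gray
  2   | pilot | dog | cooking | orange
  3   | plumber | cat | hiking | brown
  4   | nurse | rabbit | painting | white
  5   | chef | parrot | reading | black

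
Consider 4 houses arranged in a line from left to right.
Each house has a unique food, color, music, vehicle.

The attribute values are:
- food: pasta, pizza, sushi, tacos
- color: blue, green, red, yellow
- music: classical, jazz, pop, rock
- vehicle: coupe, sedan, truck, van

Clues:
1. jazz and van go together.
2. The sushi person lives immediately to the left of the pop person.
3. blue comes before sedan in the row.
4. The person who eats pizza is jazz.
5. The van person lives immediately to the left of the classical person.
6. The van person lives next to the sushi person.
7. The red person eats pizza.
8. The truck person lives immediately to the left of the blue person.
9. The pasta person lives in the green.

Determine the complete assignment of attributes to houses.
Solution:

House | Food | Color | Music | Vehicle
--------------------------------------
  1   | pizza | red | jazz | van
  2   | sushi | yellow | classical | truck
  3   | tacos | blue | pop | coupe
  4   | pasta | green | rock | sedan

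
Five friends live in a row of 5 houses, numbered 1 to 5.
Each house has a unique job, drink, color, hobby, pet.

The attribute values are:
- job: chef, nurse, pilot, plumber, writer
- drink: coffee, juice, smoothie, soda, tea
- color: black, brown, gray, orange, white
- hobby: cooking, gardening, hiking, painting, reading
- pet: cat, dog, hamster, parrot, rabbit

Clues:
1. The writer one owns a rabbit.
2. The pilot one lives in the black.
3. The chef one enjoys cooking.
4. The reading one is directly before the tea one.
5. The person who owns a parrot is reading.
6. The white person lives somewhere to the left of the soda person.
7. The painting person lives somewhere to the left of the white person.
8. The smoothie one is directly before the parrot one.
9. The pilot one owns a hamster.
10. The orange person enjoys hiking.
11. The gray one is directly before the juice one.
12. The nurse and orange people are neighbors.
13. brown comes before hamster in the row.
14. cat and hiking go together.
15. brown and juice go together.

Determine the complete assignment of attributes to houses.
Solution:

House | Job | Drink | Color | Hobby | Pet
-----------------------------------------
  1   | writer | smoothie | gray | painting | rabbit
  2   | nurse | juice | brown | reading | parrot
  3   | plumber | tea | orange | hiking | cat
  4   | chef | coffee | white | cooking | dog
  5   | pilot | soda | black | gardening | hamster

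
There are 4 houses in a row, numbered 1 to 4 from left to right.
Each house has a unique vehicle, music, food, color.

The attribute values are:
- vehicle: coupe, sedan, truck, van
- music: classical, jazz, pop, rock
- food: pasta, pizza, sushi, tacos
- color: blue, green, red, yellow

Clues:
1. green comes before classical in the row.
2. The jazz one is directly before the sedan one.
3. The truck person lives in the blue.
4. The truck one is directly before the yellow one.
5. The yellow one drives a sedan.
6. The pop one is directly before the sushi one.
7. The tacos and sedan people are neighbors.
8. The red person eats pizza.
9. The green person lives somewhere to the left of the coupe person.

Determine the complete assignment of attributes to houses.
Solution:

House | Vehicle | Music | Food | Color
--------------------------------------
  1   | truck | jazz | tacos | blue
  2   | sedan | pop | pasta | yellow
  3   | van | rock | sushi | green
  4   | coupe | classical | pizza | red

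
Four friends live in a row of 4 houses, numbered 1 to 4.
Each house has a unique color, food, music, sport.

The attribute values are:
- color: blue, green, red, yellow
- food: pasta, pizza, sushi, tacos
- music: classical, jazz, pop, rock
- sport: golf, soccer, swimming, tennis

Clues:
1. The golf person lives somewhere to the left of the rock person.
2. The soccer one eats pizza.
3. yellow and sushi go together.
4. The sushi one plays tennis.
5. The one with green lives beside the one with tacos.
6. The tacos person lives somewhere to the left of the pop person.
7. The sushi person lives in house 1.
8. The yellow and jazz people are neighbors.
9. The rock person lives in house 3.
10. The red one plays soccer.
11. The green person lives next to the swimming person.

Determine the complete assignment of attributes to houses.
Solution:

House | Color | Food | Music | Sport
------------------------------------
  1   | yellow | sushi | classical | tennis
  2   | green | pasta | jazz | golf
  3   | blue | tacos | rock | swimming
  4   | red | pizza | pop | soccer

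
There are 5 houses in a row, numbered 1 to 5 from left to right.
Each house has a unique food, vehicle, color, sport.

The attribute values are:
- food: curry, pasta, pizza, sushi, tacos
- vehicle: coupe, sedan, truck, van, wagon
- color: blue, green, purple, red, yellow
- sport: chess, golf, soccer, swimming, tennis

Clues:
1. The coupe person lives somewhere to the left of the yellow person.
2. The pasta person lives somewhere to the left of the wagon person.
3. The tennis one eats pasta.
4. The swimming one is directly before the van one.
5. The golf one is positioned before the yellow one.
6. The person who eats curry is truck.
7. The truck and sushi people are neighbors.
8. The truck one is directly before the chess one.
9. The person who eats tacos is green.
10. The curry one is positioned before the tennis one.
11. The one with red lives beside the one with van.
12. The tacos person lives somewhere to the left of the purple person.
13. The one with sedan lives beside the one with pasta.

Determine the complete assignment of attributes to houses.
Solution:

House | Food | Vehicle | Color | Sport
--------------------------------------
  1   | curry | truck | red | swimming
  2   | sushi | van | blue | chess
  3   | tacos | sedan | green | golf
  4   | pasta | coupe | purple | tennis
  5   | pizza | wagon | yellow | soccer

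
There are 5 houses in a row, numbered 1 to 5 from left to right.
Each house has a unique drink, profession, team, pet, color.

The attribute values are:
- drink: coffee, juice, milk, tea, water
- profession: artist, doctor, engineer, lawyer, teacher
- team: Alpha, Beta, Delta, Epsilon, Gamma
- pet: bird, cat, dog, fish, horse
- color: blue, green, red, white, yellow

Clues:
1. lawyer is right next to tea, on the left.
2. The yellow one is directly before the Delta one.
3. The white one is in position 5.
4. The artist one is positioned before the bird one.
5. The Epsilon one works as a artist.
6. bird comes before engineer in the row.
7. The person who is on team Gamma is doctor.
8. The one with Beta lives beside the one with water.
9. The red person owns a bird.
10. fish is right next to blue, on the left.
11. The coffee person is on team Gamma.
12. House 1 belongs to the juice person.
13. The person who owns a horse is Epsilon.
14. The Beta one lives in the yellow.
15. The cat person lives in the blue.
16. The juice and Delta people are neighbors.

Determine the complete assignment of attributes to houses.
Solution:

House | Drink | Profession | Team | Pet | Color
-----------------------------------------------
  1   | juice | teacher | Beta | fish | yellow
  2   | water | lawyer | Delta | cat | blue
  3   | tea | artist | Epsilon | horse | green
  4   | coffee | doctor | Gamma | bird | red
  5   | milk | engineer | Alpha | dog | white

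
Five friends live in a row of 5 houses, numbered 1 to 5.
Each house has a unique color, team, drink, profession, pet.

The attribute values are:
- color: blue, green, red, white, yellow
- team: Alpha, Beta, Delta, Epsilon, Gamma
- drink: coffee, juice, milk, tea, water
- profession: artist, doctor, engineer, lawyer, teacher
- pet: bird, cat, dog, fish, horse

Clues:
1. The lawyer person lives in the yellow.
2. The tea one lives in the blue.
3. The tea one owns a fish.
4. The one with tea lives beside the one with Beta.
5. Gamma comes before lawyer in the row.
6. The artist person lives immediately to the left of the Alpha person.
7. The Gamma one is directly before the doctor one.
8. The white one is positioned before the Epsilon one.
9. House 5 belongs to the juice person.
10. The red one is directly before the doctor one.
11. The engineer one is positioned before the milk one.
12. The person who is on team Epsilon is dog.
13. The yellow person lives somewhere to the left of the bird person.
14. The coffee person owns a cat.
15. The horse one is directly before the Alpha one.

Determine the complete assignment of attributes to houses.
Solution:

House | Color | Team | Drink | Profession | Pet
-----------------------------------------------
  1   | red | Gamma | water | artist | horse
  2   | blue | Alpha | tea | doctor | fish
  3   | white | Beta | coffee | engineer | cat
  4   | yellow | Epsilon | milk | lawyer | dog
  5   | green | Delta | juice | teacher | bird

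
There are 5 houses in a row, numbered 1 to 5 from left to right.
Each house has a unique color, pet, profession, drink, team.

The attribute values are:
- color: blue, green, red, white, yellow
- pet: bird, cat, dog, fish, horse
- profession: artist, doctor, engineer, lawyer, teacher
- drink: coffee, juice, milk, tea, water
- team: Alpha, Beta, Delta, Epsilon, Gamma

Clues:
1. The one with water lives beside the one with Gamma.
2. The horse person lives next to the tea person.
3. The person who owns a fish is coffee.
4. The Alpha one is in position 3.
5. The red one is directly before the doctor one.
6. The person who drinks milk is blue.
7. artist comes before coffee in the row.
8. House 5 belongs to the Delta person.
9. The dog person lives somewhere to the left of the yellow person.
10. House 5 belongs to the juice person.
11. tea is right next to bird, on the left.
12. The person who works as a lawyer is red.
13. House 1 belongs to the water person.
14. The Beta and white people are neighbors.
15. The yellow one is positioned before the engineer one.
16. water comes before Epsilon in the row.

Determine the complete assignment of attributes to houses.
Solution:

House | Color | Pet | Profession | Drink | Team
-----------------------------------------------
  1   | red | horse | lawyer | water | Beta
  2   | white | dog | doctor | tea | Gamma
  3   | blue | bird | artist | milk | Alpha
  4   | yellow | fish | teacher | coffee | Epsilon
  5   | green | cat | engineer | juice | Delta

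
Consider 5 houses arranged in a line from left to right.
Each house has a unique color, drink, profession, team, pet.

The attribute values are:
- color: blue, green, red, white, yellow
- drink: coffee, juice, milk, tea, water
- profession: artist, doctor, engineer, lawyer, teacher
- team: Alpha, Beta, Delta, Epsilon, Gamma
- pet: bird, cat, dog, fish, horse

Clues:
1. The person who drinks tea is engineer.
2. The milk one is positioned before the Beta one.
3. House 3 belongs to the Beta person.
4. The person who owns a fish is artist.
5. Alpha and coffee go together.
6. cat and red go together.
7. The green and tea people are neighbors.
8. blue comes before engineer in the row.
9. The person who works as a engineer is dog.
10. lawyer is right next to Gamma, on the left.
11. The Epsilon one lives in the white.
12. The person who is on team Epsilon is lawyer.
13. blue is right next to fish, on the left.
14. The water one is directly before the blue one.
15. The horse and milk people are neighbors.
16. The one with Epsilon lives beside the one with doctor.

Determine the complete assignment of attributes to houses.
Solution:

House | Color | Drink | Profession | Team | Pet
-----------------------------------------------
  1   | white | water | lawyer | Epsilon | horse
  2   | blue | milk | doctor | Gamma | bird
  3   | green | juice | artist | Beta | fish
  4   | yellow | tea | engineer | Delta | dog
  5   | red | coffee | teacher | Alpha | cat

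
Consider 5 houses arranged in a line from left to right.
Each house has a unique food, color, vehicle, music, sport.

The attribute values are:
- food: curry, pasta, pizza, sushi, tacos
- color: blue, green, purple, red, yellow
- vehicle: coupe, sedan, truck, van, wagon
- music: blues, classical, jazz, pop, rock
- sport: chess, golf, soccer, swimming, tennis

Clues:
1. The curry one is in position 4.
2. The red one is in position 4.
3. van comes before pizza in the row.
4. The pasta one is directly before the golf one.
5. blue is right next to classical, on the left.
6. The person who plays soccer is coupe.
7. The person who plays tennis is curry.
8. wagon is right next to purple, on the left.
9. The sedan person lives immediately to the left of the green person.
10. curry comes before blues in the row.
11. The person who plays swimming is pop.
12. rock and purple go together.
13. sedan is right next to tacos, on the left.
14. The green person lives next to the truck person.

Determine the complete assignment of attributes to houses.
Solution:

House | Food | Color | Vehicle | Music | Sport
----------------------------------------------
  1   | pasta | blue | sedan | pop | swimming
  2   | tacos | green | wagon | classical | golf
  3   | sushi | purple | truck | rock | chess
  4   | curry | red | van | jazz | tennis
  5   | pizza | yellow | coupe | blues | soccer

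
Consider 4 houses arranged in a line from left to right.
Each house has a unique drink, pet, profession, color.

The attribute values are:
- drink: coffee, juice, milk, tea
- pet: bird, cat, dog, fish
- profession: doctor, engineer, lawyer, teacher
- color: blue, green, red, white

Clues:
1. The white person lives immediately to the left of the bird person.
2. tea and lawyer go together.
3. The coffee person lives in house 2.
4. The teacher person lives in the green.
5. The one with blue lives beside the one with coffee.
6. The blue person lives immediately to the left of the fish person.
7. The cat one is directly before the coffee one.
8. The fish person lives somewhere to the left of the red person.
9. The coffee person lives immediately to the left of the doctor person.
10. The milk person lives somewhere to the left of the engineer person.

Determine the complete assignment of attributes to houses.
Solution:

House | Drink | Pet | Profession | Color
----------------------------------------
  1   | tea | cat | lawyer | blue
  2   | coffee | fish | teacher | green
  3   | milk | dog | doctor | white
  4   | juice | bird | engineer | red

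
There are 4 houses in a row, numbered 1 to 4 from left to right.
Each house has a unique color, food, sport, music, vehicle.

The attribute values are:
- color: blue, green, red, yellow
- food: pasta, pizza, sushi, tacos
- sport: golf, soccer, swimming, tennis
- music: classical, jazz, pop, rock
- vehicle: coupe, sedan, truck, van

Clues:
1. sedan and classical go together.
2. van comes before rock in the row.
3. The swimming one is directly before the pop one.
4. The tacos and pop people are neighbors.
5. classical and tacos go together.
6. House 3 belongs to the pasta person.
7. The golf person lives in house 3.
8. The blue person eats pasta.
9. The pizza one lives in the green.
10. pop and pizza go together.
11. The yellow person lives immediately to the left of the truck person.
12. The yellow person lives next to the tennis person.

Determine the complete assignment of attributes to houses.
Solution:

House | Color | Food | Sport | Music | Vehicle
----------------------------------------------
  1   | yellow | tacos | swimming | classical | sedan
  2   | green | pizza | tennis | pop | truck
  3   | blue | pasta | golf | jazz | van
  4   | red | sushi | soccer | rock | coupe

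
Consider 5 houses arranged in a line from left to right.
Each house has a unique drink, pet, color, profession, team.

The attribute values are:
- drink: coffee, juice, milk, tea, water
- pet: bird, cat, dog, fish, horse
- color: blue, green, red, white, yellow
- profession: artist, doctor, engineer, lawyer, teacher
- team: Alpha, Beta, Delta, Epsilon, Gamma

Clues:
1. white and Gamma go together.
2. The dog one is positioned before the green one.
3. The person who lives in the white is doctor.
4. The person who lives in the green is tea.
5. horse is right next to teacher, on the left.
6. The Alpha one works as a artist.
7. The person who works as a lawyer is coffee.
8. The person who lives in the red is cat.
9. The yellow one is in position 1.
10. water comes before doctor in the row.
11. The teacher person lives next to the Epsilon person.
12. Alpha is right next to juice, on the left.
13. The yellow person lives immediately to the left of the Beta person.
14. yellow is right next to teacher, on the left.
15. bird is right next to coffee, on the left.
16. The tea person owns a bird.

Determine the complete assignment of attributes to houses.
Solution:

House | Drink | Pet | Color | Profession | Team
-----------------------------------------------
  1   | water | horse | yellow | artist | Alpha
  2   | juice | dog | blue | teacher | Beta
  3   | tea | bird | green | engineer | Epsilon
  4   | coffee | cat | red | lawyer | Delta
  5   | milk | fish | white | doctor | Gamma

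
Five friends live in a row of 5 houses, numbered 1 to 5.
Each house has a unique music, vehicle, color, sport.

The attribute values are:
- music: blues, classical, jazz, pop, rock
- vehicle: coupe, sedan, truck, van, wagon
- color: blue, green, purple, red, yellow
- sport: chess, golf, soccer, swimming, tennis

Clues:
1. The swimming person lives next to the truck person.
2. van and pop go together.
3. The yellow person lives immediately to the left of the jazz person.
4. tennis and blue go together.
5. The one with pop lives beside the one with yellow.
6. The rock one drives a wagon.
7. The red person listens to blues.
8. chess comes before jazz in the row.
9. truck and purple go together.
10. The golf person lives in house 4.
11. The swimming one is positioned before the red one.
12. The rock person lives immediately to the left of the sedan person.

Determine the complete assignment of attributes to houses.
Solution:

House | Music | Vehicle | Color | Sport
---------------------------------------
  1   | pop | van | blue | tennis
  2   | rock | wagon | yellow | chess
  3   | jazz | sedan | green | swimming
  4   | classical | truck | purple | golf
  5   | blues | coupe | red | soccer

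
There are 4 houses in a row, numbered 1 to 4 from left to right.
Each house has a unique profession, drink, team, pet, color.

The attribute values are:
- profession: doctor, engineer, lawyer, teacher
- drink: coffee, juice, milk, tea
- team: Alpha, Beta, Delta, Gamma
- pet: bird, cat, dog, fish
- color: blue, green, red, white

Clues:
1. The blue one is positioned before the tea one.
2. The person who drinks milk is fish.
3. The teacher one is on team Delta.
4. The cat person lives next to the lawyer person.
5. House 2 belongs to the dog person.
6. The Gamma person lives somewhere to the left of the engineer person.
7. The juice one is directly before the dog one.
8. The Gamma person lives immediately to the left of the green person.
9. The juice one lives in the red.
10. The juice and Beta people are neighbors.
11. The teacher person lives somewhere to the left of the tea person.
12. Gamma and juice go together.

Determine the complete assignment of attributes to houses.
Solution:

House | Profession | Drink | Team | Pet | Color
-----------------------------------------------
  1   | doctor | juice | Gamma | cat | red
  2   | lawyer | coffee | Beta | dog | green
  3   | teacher | milk | Delta | fish | blue
  4   | engineer | tea | Alpha | bird | white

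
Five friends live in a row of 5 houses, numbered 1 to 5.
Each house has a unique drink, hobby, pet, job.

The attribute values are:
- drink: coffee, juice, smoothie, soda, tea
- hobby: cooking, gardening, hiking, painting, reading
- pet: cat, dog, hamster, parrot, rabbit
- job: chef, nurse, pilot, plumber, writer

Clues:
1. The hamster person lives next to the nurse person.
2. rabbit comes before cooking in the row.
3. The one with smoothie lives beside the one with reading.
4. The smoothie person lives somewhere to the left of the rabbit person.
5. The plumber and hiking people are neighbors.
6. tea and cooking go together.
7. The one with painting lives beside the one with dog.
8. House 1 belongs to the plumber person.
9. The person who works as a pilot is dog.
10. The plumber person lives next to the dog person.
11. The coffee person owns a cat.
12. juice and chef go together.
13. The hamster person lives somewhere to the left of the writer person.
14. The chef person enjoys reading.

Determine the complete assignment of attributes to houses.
Solution:

House | Drink | Hobby | Pet | Job
---------------------------------
  1   | coffee | painting | cat | plumber
  2   | smoothie | hiking | dog | pilot
  3   | juice | reading | hamster | chef
  4   | soda | gardening | rabbit | nurse
  5   | tea | cooking | parrot | writer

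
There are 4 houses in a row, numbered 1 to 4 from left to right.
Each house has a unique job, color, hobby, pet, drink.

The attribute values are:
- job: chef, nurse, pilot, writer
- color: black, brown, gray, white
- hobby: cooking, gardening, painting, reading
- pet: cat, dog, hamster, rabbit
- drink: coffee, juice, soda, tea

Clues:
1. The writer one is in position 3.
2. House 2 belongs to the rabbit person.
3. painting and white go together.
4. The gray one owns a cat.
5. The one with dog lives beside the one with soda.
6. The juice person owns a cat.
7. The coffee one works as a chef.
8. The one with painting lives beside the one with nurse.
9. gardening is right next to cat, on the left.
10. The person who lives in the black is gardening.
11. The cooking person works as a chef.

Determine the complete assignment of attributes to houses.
Solution:

House | Job | Color | Hobby | Pet | Drink
-----------------------------------------
  1   | pilot | white | painting | dog | tea
  2   | nurse | black | gardening | rabbit | soda
  3   | writer | gray | reading | cat | juice
  4   | chef | brown | cooking | hamster | coffee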